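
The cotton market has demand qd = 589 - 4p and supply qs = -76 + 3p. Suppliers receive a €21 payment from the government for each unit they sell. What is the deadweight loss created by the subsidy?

Pre-subsidy: 589 - 4p = -76 + 3p gives p* = 95, q* = 209.
With the subsidy, sellers receive ps = pb + 21 for each unit, where pb is the price buyers pay.
Supply in terms of pb becomes qs = -76 + 3(pb + 21) = -13 + 3pb. Setting this equal to demand: 589 - 4pb = -13 + 3pb, so pb = 86.
Sellers receive ps = 86 + 21 = 107; q' = 589 − 4·86 = 245.
The subsidy expands output by 245 − 209 = 36 past the efficient level; on those units the gap between marginal cost and willingness to pay runs from 0 up to 21.
DWL = ½ × 21 × 36 = 378.

Deadweight loss = €378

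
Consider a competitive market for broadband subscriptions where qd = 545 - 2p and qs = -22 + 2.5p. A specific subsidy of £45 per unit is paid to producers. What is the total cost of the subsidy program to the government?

Government cost = £15435

Pre-subsidy: 545 - 2p = -22 + 2.5p gives p* = 126, q* = 293.
With the subsidy, sellers receive ps = pb + 45 for each unit, where pb is the price buyers pay.
Supply in terms of pb becomes qs = -22 + 2.5(pb + 45) = 90.5 + 2.5pb. Setting this equal to demand: 545 - 2pb = 90.5 + 2.5pb, so pb = 101.
Sellers receive ps = 101 + 45 = 146; q' = 545 − 2·101 = 343.
Government outlay = subsidy × quantity = 45 × 343 = 15435.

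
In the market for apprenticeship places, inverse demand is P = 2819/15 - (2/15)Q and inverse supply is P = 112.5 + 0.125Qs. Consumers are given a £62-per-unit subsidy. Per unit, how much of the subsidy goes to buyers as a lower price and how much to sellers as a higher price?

Pre-subsidy: 2819/15 - (2/15)Q = 112.5 + 0.125Q gives Q* = 292 and P* = 149.
With the rebate, buyers effectively pay Pb = Ps − 62, where Ps is the price sellers receive.
On the curves, Pb = 2819/15 - (2/15)Q and Ps = 112.5 + 0.125Q; the wedge Ps − Pb = 62 gives 112.5 + 0.125Q − (2819/15 - (2/15)Q) = 62, so Q' = 532.
Then Pb = 2819/15 − (2/15)·532 = 117 and Ps = 112.5 + 0.125·532 = 179.
Buyers' price falls by P* − Pb = 149 − 117 = 32; sellers' price rises by Ps − P* = 179 − 149 = 30.

Buyers gain £32 per unit; sellers gain £30 per unit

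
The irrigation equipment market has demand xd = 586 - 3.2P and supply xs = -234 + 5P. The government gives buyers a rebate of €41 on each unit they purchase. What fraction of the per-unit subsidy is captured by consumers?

Consumer share = 25/41

Pre-subsidy: 586 - 3.2P = -234 + 5P gives P* = 100, x* = 266.
With the rebate, buyers effectively pay Pb = Ps − 41, where Ps is the price sellers receive.
Demand in terms of Ps becomes xd = 586 − 3.2(Ps − 41) = 717.2 - 3.2Ps. Setting this equal to supply: 717.2 - 3.2Ps = -234 + 5Ps, so Ps = 116.
Buyers pay Pb = 116 − 41 = 75; x' = -234 + 5·116 = 346.
Buyers' price falls by P* − Pb = 100 − 75 = 25; sellers' price rises by Ps − P* = 116 − 100 = 16.
So consumers capture 25/41 = 25/41 of each unit of subsidy.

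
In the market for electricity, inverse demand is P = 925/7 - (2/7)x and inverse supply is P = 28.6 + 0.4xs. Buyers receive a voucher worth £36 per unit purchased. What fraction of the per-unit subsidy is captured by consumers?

Pre-subsidy: 925/7 - (2/7)x = 28.6 + 0.4x gives x* = 151 and P* = 89.
With the rebate, buyers effectively pay Pb = Ps − 36, where Ps is the price sellers receive.
On the curves, Pb = 925/7 - (2/7)x and Ps = 28.6 + 0.4x; the wedge Ps − Pb = 36 gives 28.6 + 0.4x − (925/7 - (2/7)x) = 36, so x' = 203.5.
Then Pb = 925/7 − (2/7)·203.5 = 74 and Ps = 28.6 + 0.4·203.5 = 110.
Buyers' price falls by P* − Pb = 89 − 74 = 15; sellers' price rises by Ps − P* = 110 − 89 = 21.
So consumers capture 15/36 = 5/12 of each unit of subsidy.

Consumer share = 5/12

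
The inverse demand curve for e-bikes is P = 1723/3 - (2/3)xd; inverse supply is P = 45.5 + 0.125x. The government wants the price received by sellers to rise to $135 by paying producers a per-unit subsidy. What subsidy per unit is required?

At a seller price of 135, quantity supplied is -364 + 8·135 = 716.
Buyers absorb 716 only when they pay Pb = 1723/3 − (2/3)·716 = 97.
s = Ps − Pb = 135 − 97 = 38.

Required subsidy s = $38 per unit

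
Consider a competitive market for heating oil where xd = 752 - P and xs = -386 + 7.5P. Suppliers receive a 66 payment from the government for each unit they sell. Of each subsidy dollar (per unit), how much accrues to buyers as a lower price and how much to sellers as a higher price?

Buyers gain 990/17 per unit; sellers gain 132/17 per unit

Pre-subsidy: 752 - P = -386 + 7.5P gives P* = 2276/17, x* = 10508/17.
With the subsidy, sellers receive Ps = Pb + 66 for each unit, where Pb is the price buyers pay.
Supply in terms of Pb becomes xs = -386 + 7.5(Pb + 66) = 109 + 7.5Pb. Setting this equal to demand: 752 - Pb = 109 + 7.5Pb, so Pb = 1286/17.
Sellers receive Ps = 1286/17 + 66 = 2408/17; x' = 752 − 1·(1286/17) = 11498/17.
Buyers' price falls by P* − Pb = 2276/17 − 1286/17 = 990/17; sellers' price rises by Ps − P* = 2408/17 − 2276/17 = 132/17.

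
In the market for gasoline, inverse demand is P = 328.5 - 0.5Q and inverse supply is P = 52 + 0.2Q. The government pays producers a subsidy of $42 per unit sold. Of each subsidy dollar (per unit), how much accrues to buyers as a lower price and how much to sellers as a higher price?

Pre-subsidy: 328.5 - 0.5Q = 52 + 0.2Q gives Q* = 395 and P* = 131.
With the subsidy, sellers receive Ps = Pb + 42 for each unit, where Pb is the price buyers pay.
On the curves, Pb = 328.5 - 0.5Q and Ps = 52 + 0.2Q; the wedge Ps − Pb = 42 gives 52 + 0.2Q − (328.5 - 0.5Q) = 42, so Q' = 455.
Then Pb = 328.5 − 0.5·455 = 101 and Ps = 52 + 0.2·455 = 143.
Buyers' price falls by P* − Pb = 131 − 101 = 30; sellers' price rises by Ps − P* = 143 − 131 = 12.

Buyers gain $30 per unit; sellers gain $12 per unit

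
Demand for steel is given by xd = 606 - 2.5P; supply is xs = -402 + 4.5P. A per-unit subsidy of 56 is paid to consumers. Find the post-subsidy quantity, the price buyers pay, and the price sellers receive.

x' = 336; buyers pay 108; sellers receive 164

Pre-subsidy: 606 - 2.5P = -402 + 4.5P gives P* = 144, x* = 246.
With the rebate, buyers effectively pay Pb = Ps − 56, where Ps is the price sellers receive.
Demand in terms of Ps becomes xd = 606 − 2.5(Ps − 56) = 746 - 2.5Ps. Setting this equal to supply: 746 - 2.5Ps = -402 + 4.5Ps, so Ps = 164.
Buyers pay Pb = 164 − 56 = 108; x' = -402 + 4.5·164 = 336.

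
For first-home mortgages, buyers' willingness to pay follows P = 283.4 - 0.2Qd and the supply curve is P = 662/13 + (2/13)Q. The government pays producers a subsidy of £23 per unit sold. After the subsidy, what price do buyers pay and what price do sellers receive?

Buyers pay £139; sellers receive £162

Pre-subsidy: 283.4 - 0.2Q = 662/13 + (2/13)Q gives Q* = 657 and P* = 152.
With the subsidy, sellers receive Ps = Pb + 23 for each unit, where Pb is the price buyers pay.
On the curves, Pb = 283.4 - 0.2Q and Ps = 662/13 + (2/13)Q; the wedge Ps − Pb = 23 gives 662/13 + (2/13)Q − (283.4 - 0.2Q) = 23, so Q' = 722.
Then Pb = 283.4 − 0.2·722 = 139 and Ps = 662/13 + (2/13)·722 = 162.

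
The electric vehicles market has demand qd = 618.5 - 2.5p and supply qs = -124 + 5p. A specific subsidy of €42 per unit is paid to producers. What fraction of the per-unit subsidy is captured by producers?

Producer share = 1/3

Pre-subsidy: 618.5 - 2.5p = -124 + 5p gives p* = 99, q* = 371.
With the subsidy, sellers receive ps = pb + 42 for each unit, where pb is the price buyers pay.
Supply in terms of pb becomes qs = -124 + 5(pb + 42) = 86 + 5pb. Setting this equal to demand: 618.5 - 2.5pb = 86 + 5pb, so pb = 71.
Sellers receive ps = 71 + 42 = 113; q' = 618.5 − 2.5·71 = 441.
Buyers' price falls by p* − pb = 99 − 71 = 28; sellers' price rises by ps − p* = 113 − 99 = 14.
So producers capture 14/42 = 1/3 of each unit of subsidy.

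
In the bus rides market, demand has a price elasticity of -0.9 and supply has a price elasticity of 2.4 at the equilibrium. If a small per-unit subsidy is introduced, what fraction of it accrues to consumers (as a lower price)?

Consumer share = 8/11

For a small subsidy around the equilibrium, the benefit split depends on the relative slopes, which at a point are proportional to the elasticities.
Buyer share = εs/(εs + |εd|) = 2.4/(2.4 + 0.9) = 8/11; seller share = |εd|/(εs + |εd|) = 3/11.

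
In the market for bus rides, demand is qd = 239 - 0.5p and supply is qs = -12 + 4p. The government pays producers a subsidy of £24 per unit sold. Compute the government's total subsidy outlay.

Pre-subsidy: 239 - 0.5p = -12 + 4p gives p* = 502/9, q* = 1900/9.
With the subsidy, sellers receive ps = pb + 24 for each unit, where pb is the price buyers pay.
Supply in terms of pb becomes qs = -12 + 4(pb + 24) = 84 + 4pb. Setting this equal to demand: 239 - 0.5pb = 84 + 4pb, so pb = 310/9.
Sellers receive ps = 310/9 + 24 = 526/9; q' = 239 − 0.5·(310/9) = 1996/9.
Government outlay = subsidy × quantity = 24 × 1996/9 = 15968/3.

Government cost = 15968/3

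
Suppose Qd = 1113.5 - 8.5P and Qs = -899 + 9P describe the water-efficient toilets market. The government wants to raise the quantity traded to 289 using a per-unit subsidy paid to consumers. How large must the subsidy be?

Required subsidy s = 35 per unit

At Q = 289, invert demand for the buyer price: Pb = (1113.5 − 289)/8.5 = 97; invert supply for the seller price: Ps = (289 − (-899))/9 = 132.
The subsidy must fill the gap: s = Ps − Pb = 132 − 97 = 35.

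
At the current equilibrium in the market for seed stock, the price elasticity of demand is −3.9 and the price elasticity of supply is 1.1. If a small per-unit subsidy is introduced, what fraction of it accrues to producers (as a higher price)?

Producer share = 0.78

For a small subsidy around the equilibrium, the benefit split depends on the relative slopes, which at a point are proportional to the elasticities.
Buyer share = εs/(εs + |εd|) = 1.1/(1.1 + 3.9) = 0.22; seller share = |εd|/(εs + |εd|) = 0.78.
So producers capture 0.78 of the subsidy.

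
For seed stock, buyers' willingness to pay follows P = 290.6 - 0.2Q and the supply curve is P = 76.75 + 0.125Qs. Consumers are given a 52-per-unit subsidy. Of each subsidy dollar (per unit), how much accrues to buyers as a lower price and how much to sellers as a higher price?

Pre-subsidy: 290.6 - 0.2Q = 76.75 + 0.125Q gives Q* = 658 and P* = 159.
With the rebate, buyers effectively pay Pb = Ps − 52, where Ps is the price sellers receive.
On the curves, Pb = 290.6 - 0.2Q and Ps = 76.75 + 0.125Q; the wedge Ps − Pb = 52 gives 76.75 + 0.125Q − (290.6 - 0.2Q) = 52, so Q' = 818.
Then Pb = 290.6 − 0.2·818 = 127 and Ps = 76.75 + 0.125·818 = 179.
Buyers' price falls by P* − Pb = 159 − 127 = 32; sellers' price rises by Ps − P* = 179 − 159 = 20.

Buyers gain 32 per unit; sellers gain 20 per unit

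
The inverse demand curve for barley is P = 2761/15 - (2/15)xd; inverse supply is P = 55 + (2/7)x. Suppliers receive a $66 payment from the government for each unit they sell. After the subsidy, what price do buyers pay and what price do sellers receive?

Pre-subsidy: 2761/15 - (2/15)x = 55 + (2/7)x gives x* = 308 and P* = 143.
With the subsidy, sellers receive Ps = Pb + 66 for each unit, where Pb is the price buyers pay.
On the curves, Pb = 2761/15 - (2/15)x and Ps = 55 + (2/7)x; the wedge Ps − Pb = 66 gives 55 + (2/7)x − (2761/15 - (2/15)x) = 66, so x' = 465.5.
Then Pb = 2761/15 − (2/15)·465.5 = 122 and Ps = 55 + (2/7)·465.5 = 188.

Buyers pay $122; sellers receive $188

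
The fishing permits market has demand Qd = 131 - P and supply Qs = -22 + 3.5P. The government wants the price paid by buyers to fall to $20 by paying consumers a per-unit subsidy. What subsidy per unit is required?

Required subsidy s = $18 per unit

At a buyer price of 20, quantity demanded is 131 − 1·20 = 111.
Sellers supply 111 only when they receive Ps with -22 + 3.5·Ps = 111, i.e. Ps = 38.
s = Ps − Pb = 38 − 20 = 18.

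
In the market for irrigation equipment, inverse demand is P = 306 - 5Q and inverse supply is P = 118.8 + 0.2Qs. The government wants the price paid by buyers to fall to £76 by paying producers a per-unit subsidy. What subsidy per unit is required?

At a buyer price of 76, quantity demanded is 61.2 − 0.2·76 = 46.
Sellers supply 46 only when they receive Ps = 118.8 + 0.2·46 = 128.
s = Ps − Pb = 128 − 76 = 52.

Required subsidy s = £52 per unit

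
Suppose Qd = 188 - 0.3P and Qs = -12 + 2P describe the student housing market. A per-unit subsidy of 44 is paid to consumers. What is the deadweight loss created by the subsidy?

Pre-subsidy: 188 - 0.3P = -12 + 2P gives P* = 2000/23, Q* = 3724/23.
With the rebate, buyers effectively pay Pb = Ps − 44, where Ps is the price sellers receive.
Demand in terms of Ps becomes Qd = 188 − 0.3(Ps − 44) = 201.2 - 0.3Ps. Setting this equal to supply: 201.2 - 0.3Ps = -12 + 2Ps, so Ps = 2132/23.
Buyers pay Pb = 2132/23 − 44 = 1120/23; Q' = -12 + 2·(2132/23) = 3988/23.
The subsidy expands output by 3988/23 − 3724/23 = 264/23 past the efficient level; on those units the gap between marginal cost and willingness to pay runs from 0 up to 44.
DWL = ½ × 44 × 264/23 = 5808/23.

Deadweight loss = 5808/23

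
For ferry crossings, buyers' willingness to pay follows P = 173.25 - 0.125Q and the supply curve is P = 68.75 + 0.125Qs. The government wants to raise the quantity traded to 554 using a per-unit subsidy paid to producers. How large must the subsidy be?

At Q = 554, from the demand curve buyers pay Pb = 173.25 − 0.125·554 = 104; from the supply curve sellers need Ps = 68.75 + 0.125·554 = 138.
The subsidy must fill the gap: s = Ps − Pb = 138 − 104 = 34.

Required subsidy s = 34 per unit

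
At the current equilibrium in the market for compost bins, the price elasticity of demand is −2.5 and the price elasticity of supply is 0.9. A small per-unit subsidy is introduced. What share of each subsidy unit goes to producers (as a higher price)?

Producer share = 25/34

For a small subsidy around the equilibrium, the benefit split depends on the relative slopes, which at a point are proportional to the elasticities.
Buyer share = εs/(εs + |εd|) = 0.9/(0.9 + 2.5) = 9/34; seller share = |εd|/(εs + |εd|) = 25/34.
So producers capture 25/34 of the subsidy.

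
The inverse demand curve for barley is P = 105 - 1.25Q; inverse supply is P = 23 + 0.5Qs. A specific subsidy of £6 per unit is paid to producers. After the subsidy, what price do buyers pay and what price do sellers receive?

Buyers pay 295/7; sellers receive 337/7

Pre-subsidy: 105 - 1.25Q = 23 + 0.5Q gives Q* = 328/7 and P* = 325/7.
With the subsidy, sellers receive Ps = Pb + 6 for each unit, where Pb is the price buyers pay.
On the curves, Pb = 105 - 1.25Q and Ps = 23 + 0.5Q; the wedge Ps − Pb = 6 gives 23 + 0.5Q − (105 - 1.25Q) = 6, so Q' = 352/7.
Then Pb = 105 − 1.25·(352/7) = 295/7 and Ps = 23 + 0.5·(352/7) = 337/7.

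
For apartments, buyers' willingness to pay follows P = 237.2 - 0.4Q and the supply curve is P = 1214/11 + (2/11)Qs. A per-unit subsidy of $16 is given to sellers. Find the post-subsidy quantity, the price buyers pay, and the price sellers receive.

Pre-subsidy: 237.2 - 0.4Q = 1214/11 + (2/11)Q gives Q* = 218 and P* = 150.
With the subsidy, sellers receive Ps = Pb + 16 for each unit, where Pb is the price buyers pay.
On the curves, Pb = 237.2 - 0.4Q and Ps = 1214/11 + (2/11)Q; the wedge Ps − Pb = 16 gives 1214/11 + (2/11)Q − (237.2 - 0.4Q) = 16, so Q' = 245.5.
Then Pb = 237.2 − 0.4·245.5 = 139 and Ps = 1214/11 + (2/11)·245.5 = 155.

Q' = 245.5; buyers pay $139; sellers receive $155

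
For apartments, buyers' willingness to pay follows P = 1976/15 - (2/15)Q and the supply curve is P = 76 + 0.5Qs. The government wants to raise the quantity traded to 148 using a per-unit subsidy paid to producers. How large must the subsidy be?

At Q = 148, from the demand curve buyers pay Pb = 1976/15 − (2/15)·148 = 112; from the supply curve sellers need Ps = 76 + 0.5·148 = 150.
The subsidy must fill the gap: s = Ps − Pb = 150 − 112 = 38.

Required subsidy s = 38 per unit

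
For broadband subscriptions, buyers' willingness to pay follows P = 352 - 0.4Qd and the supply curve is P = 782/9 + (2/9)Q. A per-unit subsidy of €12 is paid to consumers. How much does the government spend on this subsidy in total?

Pre-subsidy: 352 - 0.4Q = 782/9 + (2/9)Q gives Q* = 5965/14 and P* = 1271/7.
With the rebate, buyers effectively pay Pb = Ps − 12, where Ps is the price sellers receive.
On the curves, Pb = 352 - 0.4Q and Ps = 782/9 + (2/9)Q; the wedge Ps − Pb = 12 gives 782/9 + (2/9)Q − (352 - 0.4Q) = 12, so Q' = 6235/14.
Then Pb = 352 − 0.4·(6235/14) = 1217/7 and Ps = 782/9 + (2/9)·(6235/14) = 1301/7.
Government outlay = subsidy × quantity = 12 × 6235/14 = 37410/7.

Government cost = 37410/7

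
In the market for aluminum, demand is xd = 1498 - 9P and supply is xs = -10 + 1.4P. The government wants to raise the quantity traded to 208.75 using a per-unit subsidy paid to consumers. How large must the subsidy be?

Required subsidy s = 13 per unit

At x = 208.75, invert demand for the buyer price: Pb = (1498 − 208.75)/9 = 143.25; invert supply for the seller price: Ps = (208.75 − (-10))/1.4 = 156.25.
The subsidy must fill the gap: s = Ps − Pb = 156.25 − 143.25 = 13.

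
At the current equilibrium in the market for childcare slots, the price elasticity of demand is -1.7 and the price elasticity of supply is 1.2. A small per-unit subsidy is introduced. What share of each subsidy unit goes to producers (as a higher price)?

For a small subsidy around the equilibrium, the benefit split depends on the relative slopes, which at a point are proportional to the elasticities.
Buyer share = εs/(εs + |εd|) = 1.2/(1.2 + 1.7) = 12/29; seller share = |εd|/(εs + |εd|) = 17/29.
So producers capture 17/29 of the subsidy.

Producer share = 17/29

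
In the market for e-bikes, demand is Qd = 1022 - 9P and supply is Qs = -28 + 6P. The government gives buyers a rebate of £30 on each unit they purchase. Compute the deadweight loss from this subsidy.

Pre-subsidy: 1022 - 9P = -28 + 6P gives P* = 70, Q* = 392.
With the rebate, buyers effectively pay Pb = Ps − 30, where Ps is the price sellers receive.
Demand in terms of Ps becomes Qd = 1022 − 9(Ps − 30) = 1292 - 9Ps. Setting this equal to supply: 1292 - 9Ps = -28 + 6Ps, so Ps = 88.
Buyers pay Pb = 88 − 30 = 58; Q' = -28 + 6·88 = 500.
The subsidy expands output by 500 − 392 = 108 past the efficient level; on those units the gap between marginal cost and willingness to pay runs from 0 up to 30.
DWL = ½ × 30 × 108 = 1620.

Deadweight loss = £1620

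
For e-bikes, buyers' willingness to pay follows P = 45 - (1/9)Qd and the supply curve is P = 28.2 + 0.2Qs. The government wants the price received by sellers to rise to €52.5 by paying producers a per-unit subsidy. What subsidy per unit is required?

Required subsidy s = €21 per unit

At a seller price of 52.5, quantity supplied is -141 + 5·52.5 = 121.5.
Buyers absorb 121.5 only when they pay Pb = 45 − (1/9)·121.5 = 31.5.
s = Ps − Pb = 52.5 − 31.5 = 21.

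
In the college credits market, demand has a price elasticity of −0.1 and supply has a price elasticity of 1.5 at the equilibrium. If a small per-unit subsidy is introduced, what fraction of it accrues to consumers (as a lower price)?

Consumer share = 0.9375

For a small subsidy around the equilibrium, the benefit split depends on the relative slopes, which at a point are proportional to the elasticities.
Buyer share = εs/(εs + |εd|) = 1.5/(1.5 + 0.1) = 0.9375; seller share = |εd|/(εs + |εd|) = 0.0625.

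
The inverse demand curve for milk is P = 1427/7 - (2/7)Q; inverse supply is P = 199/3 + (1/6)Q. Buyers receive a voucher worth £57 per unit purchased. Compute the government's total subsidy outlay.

Government cost = £24510

Pre-subsidy: 1427/7 - (2/7)Q = 199/3 + (1/6)Q gives Q* = 304 and P* = 117.
With the rebate, buyers effectively pay Pb = Ps − 57, where Ps is the price sellers receive.
On the curves, Pb = 1427/7 - (2/7)Q and Ps = 199/3 + (1/6)Q; the wedge Ps − Pb = 57 gives 199/3 + (1/6)Q − (1427/7 - (2/7)Q) = 57, so Q' = 430.
Then Pb = 1427/7 − (2/7)·430 = 81 and Ps = 199/3 + (1/6)·430 = 138.
Government outlay = subsidy × quantity = 57 × 430 = 24510.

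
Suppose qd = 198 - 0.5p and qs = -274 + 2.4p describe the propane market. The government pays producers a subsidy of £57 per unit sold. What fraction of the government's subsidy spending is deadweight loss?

Pre-subsidy: 198 - 0.5p = -274 + 2.4p gives p* = 4720/29, q* = 3382/29.
With the subsidy, sellers receive ps = pb + 57 for each unit, where pb is the price buyers pay.
Supply in terms of pb becomes qs = -274 + 2.4(pb + 57) = -137.2 + 2.4pb. Setting this equal to demand: 198 - 0.5pb = -137.2 + 2.4pb, so pb = 3352/29.
Sellers receive ps = 3352/29 + 57 = 5005/29; q' = 198 − 0.5·(3352/29) = 4066/29.
ΔCS = ½(3382/29 + 4066/29)(4720/29 − 3352/29) = 5094432/841; ΔPS = ½(3382/29 + 4066/29)(5005/29 − 4720/29) = 1061340/841.
Government spending = 57 × 4066/29 = 231762/29.
DWL = ½ × 57 × (4066/29 − 3382/29) = 19494/29; fraction = (19494/29) / (231762/29) = 9/107.

DWL / government spending = 9/107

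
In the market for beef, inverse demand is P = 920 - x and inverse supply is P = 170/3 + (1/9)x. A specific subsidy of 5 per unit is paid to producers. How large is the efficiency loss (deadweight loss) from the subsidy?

Pre-subsidy: 920 - x = 170/3 + (1/9)x gives x* = 777 and P* = 143.
With the subsidy, sellers receive Ps = Pb + 5 for each unit, where Pb is the price buyers pay.
On the curves, Pb = 920 - x and Ps = 170/3 + (1/9)x; the wedge Ps − Pb = 5 gives 170/3 + (1/9)x − (920 - x) = 5, so x' = 781.5.
Then Pb = 920 − 1·781.5 = 138.5 and Ps = 170/3 + (1/9)·781.5 = 143.5.
The subsidy expands output by 781.5 − 777 = 4.5 past the efficient level; on those units the gap between marginal cost and willingness to pay runs from 0 up to 5.
DWL = ½ × 5 × 4.5 = 11.25.

Deadweight loss = 11.25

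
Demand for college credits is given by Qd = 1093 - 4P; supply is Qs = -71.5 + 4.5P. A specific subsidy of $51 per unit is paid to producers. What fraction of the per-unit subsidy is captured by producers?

Producer share = 8/17

Pre-subsidy: 1093 - 4P = -71.5 + 4.5P gives P* = 137, Q* = 545.
With the subsidy, sellers receive Ps = Pb + 51 for each unit, where Pb is the price buyers pay.
Supply in terms of Pb becomes Qs = -71.5 + 4.5(Pb + 51) = 158 + 4.5Pb. Setting this equal to demand: 1093 - 4Pb = 158 + 4.5Pb, so Pb = 110.
Sellers receive Ps = 110 + 51 = 161; Q' = 1093 − 4·110 = 653.
Buyers' price falls by P* − Pb = 137 − 110 = 27; sellers' price rises by Ps − P* = 161 − 137 = 24.
So producers capture 24/51 = 8/17 of each unit of subsidy.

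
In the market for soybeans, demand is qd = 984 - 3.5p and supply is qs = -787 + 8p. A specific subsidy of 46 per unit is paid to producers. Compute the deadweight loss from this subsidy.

Pre-subsidy: 984 - 3.5p = -787 + 8p gives p* = 154, q* = 445.
With the subsidy, sellers receive ps = pb + 46 for each unit, where pb is the price buyers pay.
Supply in terms of pb becomes qs = -787 + 8(pb + 46) = -419 + 8pb. Setting this equal to demand: 984 - 3.5pb = -419 + 8pb, so pb = 122.
Sellers receive ps = 122 + 46 = 168; q' = 984 − 3.5·122 = 557.
The subsidy expands output by 557 − 445 = 112 past the efficient level; on those units the gap between marginal cost and willingness to pay runs from 0 up to 46.
DWL = ½ × 46 × 112 = 2576.

Deadweight loss = 2576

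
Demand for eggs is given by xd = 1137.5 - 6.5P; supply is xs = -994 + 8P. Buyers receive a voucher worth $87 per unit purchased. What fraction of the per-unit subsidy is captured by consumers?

Pre-subsidy: 1137.5 - 6.5P = -994 + 8P gives P* = 147, x* = 182.
With the rebate, buyers effectively pay Pb = Ps − 87, where Ps is the price sellers receive.
Demand in terms of Ps becomes xd = 1137.5 − 6.5(Ps − 87) = 1703 - 6.5Ps. Setting this equal to supply: 1703 - 6.5Ps = -994 + 8Ps, so Ps = 186.
Buyers pay Pb = 186 − 87 = 99; x' = -994 + 8·186 = 494.
Buyers' price falls by P* − Pb = 147 − 99 = 48; sellers' price rises by Ps − P* = 186 − 147 = 39.
So consumers capture 48/87 = 16/29 of each unit of subsidy.

Consumer share = 16/29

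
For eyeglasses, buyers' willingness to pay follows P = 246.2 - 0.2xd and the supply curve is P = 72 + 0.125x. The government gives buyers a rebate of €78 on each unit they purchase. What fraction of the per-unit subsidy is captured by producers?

Producer share = 5/13

Pre-subsidy: 246.2 - 0.2x = 72 + 0.125x gives x* = 536 and P* = 139.
With the rebate, buyers effectively pay Pb = Ps − 78, where Ps is the price sellers receive.
On the curves, Pb = 246.2 - 0.2x and Ps = 72 + 0.125x; the wedge Ps − Pb = 78 gives 72 + 0.125x − (246.2 - 0.2x) = 78, so x' = 776.
Then Pb = 246.2 − 0.2·776 = 91 and Ps = 72 + 0.125·776 = 169.
Buyers' price falls by P* − Pb = 139 − 91 = 48; sellers' price rises by Ps − P* = 169 − 139 = 30.
So producers capture 30/78 = 5/13 of each unit of subsidy.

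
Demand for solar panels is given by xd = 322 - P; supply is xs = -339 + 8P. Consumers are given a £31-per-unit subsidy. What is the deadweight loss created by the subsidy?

Pre-subsidy: 322 - P = -339 + 8P gives P* = 661/9, x* = 2237/9.
With the rebate, buyers effectively pay Pb = Ps − 31, where Ps is the price sellers receive.
Demand in terms of Ps becomes xd = 322 − 1(Ps − 31) = 353 - Ps. Setting this equal to supply: 353 - Ps = -339 + 8Ps, so Ps = 692/9.
Buyers pay Pb = 692/9 − 31 = 413/9; x' = -339 + 8·(692/9) = 2485/9.
The subsidy expands output by 2485/9 − 2237/9 = 248/9 past the efficient level; on those units the gap between marginal cost and willingness to pay runs from 0 up to 31.
DWL = ½ × 31 × 248/9 = 3844/9.

Deadweight loss = 3844/9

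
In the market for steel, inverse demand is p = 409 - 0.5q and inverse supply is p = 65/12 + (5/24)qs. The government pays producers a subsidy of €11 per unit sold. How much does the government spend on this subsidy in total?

Pre-subsidy: 409 - 0.5q = 65/12 + (5/24)q gives q* = 9686/17 and p* = 2110/17.
With the subsidy, sellers receive ps = pb + 11 for each unit, where pb is the price buyers pay.
On the curves, pb = 409 - 0.5q and ps = 65/12 + (5/24)q; the wedge ps − pb = 11 gives 65/12 + (5/24)q − (409 - 0.5q) = 11, so q' = 9950/17.
Then pb = 409 − 0.5·(9950/17) = 1978/17 and ps = 65/12 + (5/24)·(9950/17) = 2165/17.
Government outlay = subsidy × quantity = 11 × 9950/17 = 109450/17.

Government cost = 109450/17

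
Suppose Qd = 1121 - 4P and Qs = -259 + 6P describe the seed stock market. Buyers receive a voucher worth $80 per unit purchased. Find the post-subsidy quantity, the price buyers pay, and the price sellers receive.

Pre-subsidy: 1121 - 4P = -259 + 6P gives P* = 138, Q* = 569.
With the rebate, buyers effectively pay Pb = Ps − 80, where Ps is the price sellers receive.
Demand in terms of Ps becomes Qd = 1121 − 4(Ps − 80) = 1441 - 4Ps. Setting this equal to supply: 1441 - 4Ps = -259 + 6Ps, so Ps = 170.
Buyers pay Pb = 170 − 80 = 90; Q' = -259 + 6·170 = 761.

Q' = 761; buyers pay $90; sellers receive $170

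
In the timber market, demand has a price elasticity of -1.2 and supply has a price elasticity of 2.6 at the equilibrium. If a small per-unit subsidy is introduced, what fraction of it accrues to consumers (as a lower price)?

Consumer share = 13/19

For a small subsidy around the equilibrium, the benefit split depends on the relative slopes, which at a point are proportional to the elasticities.
Buyer share = εs/(εs + |εd|) = 2.6/(2.6 + 1.2) = 13/19; seller share = |εd|/(εs + |εd|) = 6/19.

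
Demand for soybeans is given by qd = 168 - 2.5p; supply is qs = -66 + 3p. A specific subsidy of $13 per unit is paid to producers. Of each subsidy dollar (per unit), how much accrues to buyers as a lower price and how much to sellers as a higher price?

Pre-subsidy: 168 - 2.5p = -66 + 3p gives p* = 468/11, q* = 678/11.
With the subsidy, sellers receive ps = pb + 13 for each unit, where pb is the price buyers pay.
Supply in terms of pb becomes qs = -66 + 3(pb + 13) = -27 + 3pb. Setting this equal to demand: 168 - 2.5pb = -27 + 3pb, so pb = 390/11.
Sellers receive ps = 390/11 + 13 = 533/11; q' = 168 − 2.5·(390/11) = 873/11.
Buyers' price falls by p* − pb = 468/11 − 390/11 = 78/11; sellers' price rises by ps − p* = 533/11 − 468/11 = 65/11.

Buyers gain 78/11 per unit; sellers gain 65/11 per unit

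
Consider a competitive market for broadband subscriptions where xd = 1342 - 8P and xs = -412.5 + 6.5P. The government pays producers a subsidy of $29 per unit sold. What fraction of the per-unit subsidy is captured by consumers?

Consumer share = 13/29

Pre-subsidy: 1342 - 8P = -412.5 + 6.5P gives P* = 121, x* = 374.
With the subsidy, sellers receive Ps = Pb + 29 for each unit, where Pb is the price buyers pay.
Supply in terms of Pb becomes xs = -412.5 + 6.5(Pb + 29) = -224 + 6.5Pb. Setting this equal to demand: 1342 - 8Pb = -224 + 6.5Pb, so Pb = 108.
Sellers receive Ps = 108 + 29 = 137; x' = 1342 − 8·108 = 478.
Buyers' price falls by P* − Pb = 121 − 108 = 13; sellers' price rises by Ps − P* = 137 − 121 = 16.
So consumers capture 13/29 = 13/29 of each unit of subsidy.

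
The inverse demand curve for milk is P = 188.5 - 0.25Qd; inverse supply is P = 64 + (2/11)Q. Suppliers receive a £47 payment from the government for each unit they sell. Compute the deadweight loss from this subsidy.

Pre-subsidy: 188.5 - 0.25Q = 64 + (2/11)Q gives Q* = 5478/19 and P* = 2212/19.
With the subsidy, sellers receive Ps = Pb + 47 for each unit, where Pb is the price buyers pay.
On the curves, Pb = 188.5 - 0.25Q and Ps = 64 + (2/11)Q; the wedge Ps − Pb = 47 gives 64 + (2/11)Q − (188.5 - 0.25Q) = 47, so Q' = 7546/19.
Then Pb = 188.5 − 0.25·(7546/19) = 1695/19 and Ps = 64 + (2/11)·(7546/19) = 2588/19.
The subsidy expands output by 7546/19 − 5478/19 = 2068/19 past the efficient level; on those units the gap between marginal cost and willingness to pay runs from 0 up to 47.
DWL = ½ × 47 × 2068/19 = 48598/19.

Deadweight loss = 48598/19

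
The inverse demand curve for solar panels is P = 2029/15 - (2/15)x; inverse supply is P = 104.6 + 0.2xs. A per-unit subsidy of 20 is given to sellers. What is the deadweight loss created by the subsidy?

Deadweight loss = 600

Pre-subsidy: 2029/15 - (2/15)x = 104.6 + 0.2x gives x* = 92 and P* = 123.
With the subsidy, sellers receive Ps = Pb + 20 for each unit, where Pb is the price buyers pay.
On the curves, Pb = 2029/15 - (2/15)x and Ps = 104.6 + 0.2x; the wedge Ps − Pb = 20 gives 104.6 + 0.2x − (2029/15 - (2/15)x) = 20, so x' = 152.
Then Pb = 2029/15 − (2/15)·152 = 115 and Ps = 104.6 + 0.2·152 = 135.
The subsidy expands output by 152 − 92 = 60 past the efficient level; on those units the gap between marginal cost and willingness to pay runs from 0 up to 20.
DWL = ½ × 20 × 60 = 600.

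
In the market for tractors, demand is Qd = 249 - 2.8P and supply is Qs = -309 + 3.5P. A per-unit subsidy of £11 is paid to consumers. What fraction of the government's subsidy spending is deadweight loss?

DWL / government spending = 77/163

Pre-subsidy: 249 - 2.8P = -309 + 3.5P gives P* = 620/7, Q* = 1.
With the rebate, buyers effectively pay Pb = Ps − 11, where Ps is the price sellers receive.
Demand in terms of Ps becomes Qd = 249 − 2.8(Ps − 11) = 279.8 - 2.8Ps. Setting this equal to supply: 279.8 - 2.8Ps = -309 + 3.5Ps, so Ps = 5888/63.
Buyers pay Pb = 5888/63 − 11 = 5195/63; Q' = -309 + 3.5·(5888/63) = 163/9.
ΔCS = ½(1 + 163/9)(620/7 − 5195/63) = 4730/81; ΔPS = ½(1 + 163/9)(5888/63 − 620/7) = 3784/81.
Government spending = 11 × 163/9 = 1793/9.
DWL = ½ × 11 × (163/9 − 1) = 847/9; fraction = (847/9) / (1793/9) = 77/163.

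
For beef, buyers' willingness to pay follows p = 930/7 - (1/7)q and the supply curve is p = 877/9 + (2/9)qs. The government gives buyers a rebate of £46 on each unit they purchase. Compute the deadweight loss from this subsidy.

Pre-subsidy: 930/7 - (1/7)q = 877/9 + (2/9)q gives q* = 97 and p* = 119.
With the rebate, buyers effectively pay pb = ps − 46, where ps is the price sellers receive.
On the curves, pb = 930/7 - (1/7)q and ps = 877/9 + (2/9)q; the wedge ps − pb = 46 gives 877/9 + (2/9)q − (930/7 - (1/7)q) = 46, so q' = 223.
Then pb = 930/7 − (1/7)·223 = 101 and ps = 877/9 + (2/9)·223 = 147.
The subsidy expands output by 223 − 97 = 126 past the efficient level; on those units the gap between marginal cost and willingness to pay runs from 0 up to 46.
DWL = ½ × 46 × 126 = 2898.

Deadweight loss = £2898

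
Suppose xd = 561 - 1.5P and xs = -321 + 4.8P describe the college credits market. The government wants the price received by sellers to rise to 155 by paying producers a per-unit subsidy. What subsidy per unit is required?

Required subsidy s = 63 per unit

At a seller price of 155, quantity supplied is -321 + 4.8·155 = 423.
Buyers absorb 423 only when they pay Pb with 561 − 1.5·Pb = 423, i.e. Pb = 92.
s = Ps − Pb = 155 − 92 = 63.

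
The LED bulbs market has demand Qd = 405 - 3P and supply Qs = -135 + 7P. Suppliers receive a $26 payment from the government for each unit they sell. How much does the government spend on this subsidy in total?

Pre-subsidy: 405 - 3P = -135 + 7P gives P* = 54, Q* = 243.
With the subsidy, sellers receive Ps = Pb + 26 for each unit, where Pb is the price buyers pay.
Supply in terms of Pb becomes Qs = -135 + 7(Pb + 26) = 47 + 7Pb. Setting this equal to demand: 405 - 3Pb = 47 + 7Pb, so Pb = 35.8.
Sellers receive Ps = 35.8 + 26 = 61.8; Q' = 405 − 3·35.8 = 297.6.
Government outlay = subsidy × quantity = 26 × 297.6 = 7737.6.

Government cost = $7737.6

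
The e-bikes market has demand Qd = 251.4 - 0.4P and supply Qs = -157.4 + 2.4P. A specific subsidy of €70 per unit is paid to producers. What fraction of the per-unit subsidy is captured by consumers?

Consumer share = 6/7

Pre-subsidy: 251.4 - 0.4P = -157.4 + 2.4P gives P* = 146, Q* = 193.
With the subsidy, sellers receive Ps = Pb + 70 for each unit, where Pb is the price buyers pay.
Supply in terms of Pb becomes Qs = -157.4 + 2.4(Pb + 70) = 10.6 + 2.4Pb. Setting this equal to demand: 251.4 - 0.4Pb = 10.6 + 2.4Pb, so Pb = 86.
Sellers receive Ps = 86 + 70 = 156; Q' = 251.4 − 0.4·86 = 217.
Buyers' price falls by P* − Pb = 146 − 86 = 60; sellers' price rises by Ps − P* = 156 − 146 = 10.
So consumers capture 60/70 = 6/7 of each unit of subsidy.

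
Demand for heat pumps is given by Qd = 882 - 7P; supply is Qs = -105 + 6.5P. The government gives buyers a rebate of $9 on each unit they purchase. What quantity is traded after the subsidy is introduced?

Pre-subsidy: 882 - 7P = -105 + 6.5P gives P* = 658/9, Q* = 3332/9.
With the rebate, buyers effectively pay Pb = Ps − 9, where Ps is the price sellers receive.
Demand in terms of Ps becomes Qd = 882 − 7(Ps − 9) = 945 - 7Ps. Setting this equal to supply: 945 - 7Ps = -105 + 6.5Ps, so Ps = 700/9.
Buyers pay Pb = 700/9 − 9 = 619/9; Q' = -105 + 6.5·(700/9) = 3605/9.

Q' = 3605/9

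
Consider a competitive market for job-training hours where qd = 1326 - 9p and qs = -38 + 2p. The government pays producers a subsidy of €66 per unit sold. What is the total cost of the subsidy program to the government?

Pre-subsidy: 1326 - 9p = -38 + 2p gives p* = 124, q* = 210.
With the subsidy, sellers receive ps = pb + 66 for each unit, where pb is the price buyers pay.
Supply in terms of pb becomes qs = -38 + 2(pb + 66) = 94 + 2pb. Setting this equal to demand: 1326 - 9pb = 94 + 2pb, so pb = 112.
Sellers receive ps = 112 + 66 = 178; q' = 1326 − 9·112 = 318.
Government outlay = subsidy × quantity = 66 × 318 = 20988.

Government cost = €20988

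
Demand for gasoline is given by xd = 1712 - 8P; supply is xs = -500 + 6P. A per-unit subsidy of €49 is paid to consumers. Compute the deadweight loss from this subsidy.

Pre-subsidy: 1712 - 8P = -500 + 6P gives P* = 158, x* = 448.
With the rebate, buyers effectively pay Pb = Ps − 49, where Ps is the price sellers receive.
Demand in terms of Ps becomes xd = 1712 − 8(Ps − 49) = 2104 - 8Ps. Setting this equal to supply: 2104 - 8Ps = -500 + 6Ps, so Ps = 186.
Buyers pay Pb = 186 − 49 = 137; x' = -500 + 6·186 = 616.
The subsidy expands output by 616 − 448 = 168 past the efficient level; on those units the gap between marginal cost and willingness to pay runs from 0 up to 49.
DWL = ½ × 49 × 168 = 4116.

Deadweight loss = €4116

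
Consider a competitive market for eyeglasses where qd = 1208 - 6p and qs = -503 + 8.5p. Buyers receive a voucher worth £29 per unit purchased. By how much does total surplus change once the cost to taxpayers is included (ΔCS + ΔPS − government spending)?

Net change in total surplus = -£1479

Pre-subsidy: 1208 - 6p = -503 + 8.5p gives p* = 118, q* = 500.
With the rebate, buyers effectively pay pb = ps − 29, where ps is the price sellers receive.
Demand in terms of ps becomes qd = 1208 − 6(ps − 29) = 1382 - 6ps. Setting this equal to supply: 1382 - 6ps = -503 + 8.5ps, so ps = 130.
Buyers pay pb = 130 − 29 = 101; q' = -503 + 8.5·130 = 602.
ΔCS = ½(500 + 602)(118 − 101) = 9367; ΔPS = ½(500 + 602)(130 − 118) = 6612.
Government spending = 29 × 602 = 17458.
Net change = 9367 + 6612 − 17458 = -1479. The loss equals the DWL triangle ½·29·102.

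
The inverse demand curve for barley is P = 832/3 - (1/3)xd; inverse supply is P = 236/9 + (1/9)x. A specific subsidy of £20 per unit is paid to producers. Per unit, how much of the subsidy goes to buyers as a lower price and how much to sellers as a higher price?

Pre-subsidy: 832/3 - (1/3)x = 236/9 + (1/9)x gives x* = 565 and P* = 89.
With the subsidy, sellers receive Ps = Pb + 20 for each unit, where Pb is the price buyers pay.
On the curves, Pb = 832/3 - (1/3)x and Ps = 236/9 + (1/9)x; the wedge Ps − Pb = 20 gives 236/9 + (1/9)x − (832/3 - (1/3)x) = 20, so x' = 610.
Then Pb = 832/3 − (1/3)·610 = 74 and Ps = 236/9 + (1/9)·610 = 94.
Buyers' price falls by P* − Pb = 89 − 74 = 15; sellers' price rises by Ps − P* = 94 − 89 = 5.

Buyers gain £15 per unit; sellers gain £5 per unit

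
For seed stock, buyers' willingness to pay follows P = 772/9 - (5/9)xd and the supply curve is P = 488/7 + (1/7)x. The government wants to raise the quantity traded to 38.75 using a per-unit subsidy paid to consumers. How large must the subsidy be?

At x = 38.75, from the demand curve buyers pay Pb = 772/9 − (5/9)·38.75 = 64.25; from the supply curve sellers need Ps = 488/7 + (1/7)·38.75 = 75.25.
The subsidy must fill the gap: s = Ps − Pb = 75.25 − 64.25 = 11.

Required subsidy s = 11 per unit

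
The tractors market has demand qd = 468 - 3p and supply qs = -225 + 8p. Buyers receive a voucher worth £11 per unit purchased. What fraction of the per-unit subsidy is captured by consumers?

Pre-subsidy: 468 - 3p = -225 + 8p gives p* = 63, q* = 279.
With the rebate, buyers effectively pay pb = ps − 11, where ps is the price sellers receive.
Demand in terms of ps becomes qd = 468 − 3(ps − 11) = 501 - 3ps. Setting this equal to supply: 501 - 3ps = -225 + 8ps, so ps = 66.
Buyers pay pb = 66 − 11 = 55; q' = -225 + 8·66 = 303.
Buyers' price falls by p* − pb = 63 − 55 = 8; sellers' price rises by ps − p* = 66 − 63 = 3.
So consumers capture 8/11 = 8/11 of each unit of subsidy.

Consumer share = 8/11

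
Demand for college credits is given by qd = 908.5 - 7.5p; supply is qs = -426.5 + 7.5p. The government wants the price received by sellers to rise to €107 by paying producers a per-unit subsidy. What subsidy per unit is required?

At a seller price of 107, quantity supplied is -426.5 + 7.5·107 = 376.
Buyers absorb 376 only when they pay pb with 908.5 − 7.5·pb = 376, i.e. pb = 71.
s = ps − pb = 107 − 71 = 36.

Required subsidy s = €36 per unit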